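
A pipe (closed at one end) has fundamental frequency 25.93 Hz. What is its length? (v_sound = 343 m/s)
L = v/(4f₁) = 3.307 m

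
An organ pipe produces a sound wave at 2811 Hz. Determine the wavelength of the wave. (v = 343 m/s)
λ = v/f = 0.122 m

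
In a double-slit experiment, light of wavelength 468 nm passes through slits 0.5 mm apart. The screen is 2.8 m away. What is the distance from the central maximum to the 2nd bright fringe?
y = mλL/d = 5.242 mm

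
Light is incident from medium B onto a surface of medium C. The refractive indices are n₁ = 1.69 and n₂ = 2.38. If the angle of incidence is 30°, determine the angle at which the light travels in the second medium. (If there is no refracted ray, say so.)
sin θ₂ = (n₁/n₂)·sin θ₁ = 0.355 → θ₂ = 20.8°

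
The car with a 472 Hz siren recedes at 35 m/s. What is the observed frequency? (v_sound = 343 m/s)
f_obs = f·v/(v + v_s) = 428.3 Hz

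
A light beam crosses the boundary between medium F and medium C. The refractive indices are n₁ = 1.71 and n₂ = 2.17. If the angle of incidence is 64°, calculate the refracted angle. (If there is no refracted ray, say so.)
sin θ₂ = (n₁/n₂)·sin θ₁ = 0.7083 → θ₂ = 45.09°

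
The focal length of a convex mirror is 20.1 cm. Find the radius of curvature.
R = 2|f| = 40.2 cm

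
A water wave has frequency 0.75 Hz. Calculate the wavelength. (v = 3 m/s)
λ = v/f = 4 m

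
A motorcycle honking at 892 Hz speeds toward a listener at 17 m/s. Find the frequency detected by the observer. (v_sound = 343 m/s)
f_obs = f·v/(v − v_s) = 938.5 Hz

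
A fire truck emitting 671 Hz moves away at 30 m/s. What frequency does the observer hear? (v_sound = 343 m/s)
f_obs = f·v/(v + v_s) = 617 Hz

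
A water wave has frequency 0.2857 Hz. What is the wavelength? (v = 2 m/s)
λ = v/f = 7 m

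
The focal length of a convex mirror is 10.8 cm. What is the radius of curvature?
R = 2|f| = 21.6 cm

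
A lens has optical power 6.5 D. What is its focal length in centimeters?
f = 1/P = 15.38 cm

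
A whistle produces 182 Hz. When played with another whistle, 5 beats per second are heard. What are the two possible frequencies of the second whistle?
f₂ = 182 ± 5 Hz → 187 Hz or 177 Hz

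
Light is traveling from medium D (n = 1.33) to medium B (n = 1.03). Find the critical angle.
θc = arcsin(n₂/n₁) = 50.75°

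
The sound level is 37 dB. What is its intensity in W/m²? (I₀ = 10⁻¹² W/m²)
I = I₀·10^(β/10) = 5.01 × 10⁻⁹ W/m²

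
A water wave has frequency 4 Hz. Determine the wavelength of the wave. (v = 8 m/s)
λ = v/f = 2 m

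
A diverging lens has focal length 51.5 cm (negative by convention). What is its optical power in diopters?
P = 1/f = -1.942 D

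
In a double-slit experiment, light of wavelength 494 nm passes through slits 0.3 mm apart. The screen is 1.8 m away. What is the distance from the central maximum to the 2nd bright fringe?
y = mλL/d = 5.928 mm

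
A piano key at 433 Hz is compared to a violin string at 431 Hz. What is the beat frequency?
2 Hz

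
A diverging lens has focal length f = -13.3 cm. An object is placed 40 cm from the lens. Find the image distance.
1/di = 1/f − 1/do → di = -9.981 cm (virtual image)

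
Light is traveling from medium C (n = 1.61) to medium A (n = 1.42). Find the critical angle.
θc = arcsin(n₂/n₁) = 61.88°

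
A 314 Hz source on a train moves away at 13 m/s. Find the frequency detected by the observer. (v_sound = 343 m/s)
f_obs = f·v/(v + v_s) = 302.5 Hz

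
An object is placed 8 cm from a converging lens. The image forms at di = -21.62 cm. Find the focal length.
1/f = 1/do + 1/di → f = 12.7 cm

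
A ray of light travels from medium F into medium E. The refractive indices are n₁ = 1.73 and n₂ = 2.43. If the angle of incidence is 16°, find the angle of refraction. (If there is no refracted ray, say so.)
sin θ₂ = (n₁/n₂)·sin θ₁ = 0.1962 → θ₂ = 11.32°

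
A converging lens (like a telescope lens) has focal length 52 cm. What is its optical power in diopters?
P = 1/f = 1.923 D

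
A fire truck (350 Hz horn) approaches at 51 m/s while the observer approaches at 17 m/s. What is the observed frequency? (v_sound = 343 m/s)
f_obs = f·(v + v_o)/(v − v_s) = 431.5 Hz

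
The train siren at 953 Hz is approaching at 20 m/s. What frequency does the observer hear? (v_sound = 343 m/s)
f_obs = f·v/(v − v_s) = 1012 Hz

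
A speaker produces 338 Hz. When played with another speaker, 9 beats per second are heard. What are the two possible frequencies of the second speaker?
f₂ = 338 ± 9 Hz → 347 Hz or 329 Hz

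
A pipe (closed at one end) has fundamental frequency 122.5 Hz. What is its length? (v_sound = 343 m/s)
L = v/(4f₁) = 0.7 m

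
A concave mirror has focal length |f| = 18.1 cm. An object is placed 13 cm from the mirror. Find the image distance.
f = +18.1 cm (concave); 1/di = 1/f − 1/do → di = -46.14 cm (virtual image, behind mirror)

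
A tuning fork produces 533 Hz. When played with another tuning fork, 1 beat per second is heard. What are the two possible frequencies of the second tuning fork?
f₂ = 533 ± 1 Hz → 534 Hz or 532 Hz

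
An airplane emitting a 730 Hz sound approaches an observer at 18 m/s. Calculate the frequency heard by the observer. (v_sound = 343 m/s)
f_obs = f·v/(v − v_s) = 770.4 Hz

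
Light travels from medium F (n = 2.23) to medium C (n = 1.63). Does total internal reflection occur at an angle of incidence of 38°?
θc = arcsin(n₂/n₁) = 46.97°; 38° < θc, so no — the ray refracts.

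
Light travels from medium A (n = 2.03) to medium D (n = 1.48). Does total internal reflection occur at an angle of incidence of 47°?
θc = arcsin(n₂/n₁) = 46.81°; 47° > θc, so yes — total internal reflection.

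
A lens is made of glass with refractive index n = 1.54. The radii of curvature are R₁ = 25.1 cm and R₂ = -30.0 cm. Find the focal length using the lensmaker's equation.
1/f = (n − 1)(1/R₁ − 1/R₂) → f = 25.31 cm (converging lens)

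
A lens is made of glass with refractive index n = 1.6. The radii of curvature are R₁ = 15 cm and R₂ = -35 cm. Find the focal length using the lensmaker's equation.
1/f = (n − 1)(1/R₁ − 1/R₂) → f = 17.5 cm (converging lens)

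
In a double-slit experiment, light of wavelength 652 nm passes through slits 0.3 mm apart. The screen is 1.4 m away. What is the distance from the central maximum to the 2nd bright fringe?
y = mλL/d = 6.085 mm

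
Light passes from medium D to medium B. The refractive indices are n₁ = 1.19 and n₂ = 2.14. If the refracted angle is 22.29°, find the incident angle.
sin θ₁ = (n₂/n₁)·sin θ₂ → θ₁ = 43.01°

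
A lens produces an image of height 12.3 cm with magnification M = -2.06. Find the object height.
ho = |hi|/|M| = 5.971 cm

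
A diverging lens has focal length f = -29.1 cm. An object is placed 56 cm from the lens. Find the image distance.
1/di = 1/f − 1/do → di = -19.15 cm (virtual image)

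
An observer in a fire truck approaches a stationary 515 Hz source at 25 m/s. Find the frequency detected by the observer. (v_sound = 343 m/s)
f_obs = f·(v + v_o)/v = 552.5 Hz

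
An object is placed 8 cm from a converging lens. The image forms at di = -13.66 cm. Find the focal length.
1/f = 1/do + 1/di → f = 19.31 cm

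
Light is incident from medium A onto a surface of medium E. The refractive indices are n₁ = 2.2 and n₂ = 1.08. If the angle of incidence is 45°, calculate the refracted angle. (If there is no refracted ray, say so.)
sin θ₂ = (n₁/n₂)·sin θ₁ = 1.44 > 1, so there is no refracted ray — the light undergoes total internal reflection.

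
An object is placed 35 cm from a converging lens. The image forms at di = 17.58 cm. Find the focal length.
1/f = 1/do + 1/di → f = 11.7 cm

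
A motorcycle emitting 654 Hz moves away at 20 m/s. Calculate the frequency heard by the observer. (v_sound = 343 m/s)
f_obs = f·v/(v + v_s) = 618 Hz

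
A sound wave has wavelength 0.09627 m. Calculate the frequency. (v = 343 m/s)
f = v/λ = 3563 Hz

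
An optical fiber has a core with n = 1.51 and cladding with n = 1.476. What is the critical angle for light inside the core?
θc = arcsin(n_cladding/n_core) = 77.82°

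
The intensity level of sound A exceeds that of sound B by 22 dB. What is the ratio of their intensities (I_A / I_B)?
I_A/I_B = 10^(Δβ/10) = 158.5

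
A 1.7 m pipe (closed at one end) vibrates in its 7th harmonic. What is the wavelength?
λₙ = 4L/n = 0.9714 m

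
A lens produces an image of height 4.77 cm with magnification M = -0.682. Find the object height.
ho = |hi|/|M| = 6.994 cm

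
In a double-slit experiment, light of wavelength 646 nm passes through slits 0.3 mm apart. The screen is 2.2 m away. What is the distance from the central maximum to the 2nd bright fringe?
y = mλL/d = 9.475 mm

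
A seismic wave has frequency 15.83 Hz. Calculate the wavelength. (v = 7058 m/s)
λ = v/f = 445.9 m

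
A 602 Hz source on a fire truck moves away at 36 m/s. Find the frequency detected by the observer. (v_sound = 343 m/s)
f_obs = f·v/(v + v_s) = 544.8 Hz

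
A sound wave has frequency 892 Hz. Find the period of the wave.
T = 1/f = 0.001121 s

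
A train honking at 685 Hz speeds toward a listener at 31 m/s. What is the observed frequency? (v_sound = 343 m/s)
f_obs = f·v/(v − v_s) = 753.1 Hz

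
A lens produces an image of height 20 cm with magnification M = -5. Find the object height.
ho = |hi|/|M| = 4 cm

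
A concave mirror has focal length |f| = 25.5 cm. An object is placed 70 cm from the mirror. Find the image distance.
f = +25.5 cm (concave); 1/di = 1/f − 1/do → di = 40.11 cm (real image, in front of mirror)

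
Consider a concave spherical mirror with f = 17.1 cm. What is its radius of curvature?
R = 2|f| = 34.2 cm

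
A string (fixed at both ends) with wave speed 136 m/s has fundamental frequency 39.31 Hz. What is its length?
L = v/(2f₁) = 1.73 m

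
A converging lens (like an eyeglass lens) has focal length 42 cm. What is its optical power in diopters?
P = 1/f = 2.381 D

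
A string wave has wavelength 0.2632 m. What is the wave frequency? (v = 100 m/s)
f = v/λ = 379.9 Hz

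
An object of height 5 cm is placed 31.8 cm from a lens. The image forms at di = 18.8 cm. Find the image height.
hi = (-di/do) × ho = -2.956 cm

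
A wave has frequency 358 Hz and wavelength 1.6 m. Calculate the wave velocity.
v = fλ = 572.8 m/s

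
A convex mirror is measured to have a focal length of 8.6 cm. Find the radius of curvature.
R = 2|f| = 17.2 cm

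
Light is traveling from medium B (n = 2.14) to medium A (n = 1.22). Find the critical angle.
θc = arcsin(n₂/n₁) = 34.76°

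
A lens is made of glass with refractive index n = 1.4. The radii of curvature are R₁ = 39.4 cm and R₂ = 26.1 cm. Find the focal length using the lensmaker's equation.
1/f = (n − 1)(1/R₁ − 1/R₂) → f = -193.3 cm (diverging lens)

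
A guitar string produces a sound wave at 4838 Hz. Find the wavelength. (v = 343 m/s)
λ = v/f = 0.0709 m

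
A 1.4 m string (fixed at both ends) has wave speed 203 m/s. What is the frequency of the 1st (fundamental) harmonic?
fₙ = nv/(2L) = 72.5 Hz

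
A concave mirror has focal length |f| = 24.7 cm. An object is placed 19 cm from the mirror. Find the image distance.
f = +24.7 cm (concave); 1/di = 1/f − 1/do → di = -82.33 cm (virtual image, behind mirror)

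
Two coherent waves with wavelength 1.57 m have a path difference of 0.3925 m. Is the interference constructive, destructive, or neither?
neither (partial) — path difference = 0.25λ, neither a whole number of wavelengths nor an odd multiple of λ/2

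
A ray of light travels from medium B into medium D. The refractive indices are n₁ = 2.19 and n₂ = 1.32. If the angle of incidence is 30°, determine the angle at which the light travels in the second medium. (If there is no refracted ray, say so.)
sin θ₂ = (n₁/n₂)·sin θ₁ = 0.8295 → θ₂ = 56.05°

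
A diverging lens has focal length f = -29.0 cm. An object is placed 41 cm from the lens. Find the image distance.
1/di = 1/f − 1/do → di = -16.99 cm (virtual image)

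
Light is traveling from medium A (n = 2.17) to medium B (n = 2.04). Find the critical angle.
θc = arcsin(n₂/n₁) = 70.07°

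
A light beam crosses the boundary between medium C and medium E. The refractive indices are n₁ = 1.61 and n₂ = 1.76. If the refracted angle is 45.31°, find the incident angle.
sin θ₁ = (n₂/n₁)·sin θ₂ → θ₁ = 51°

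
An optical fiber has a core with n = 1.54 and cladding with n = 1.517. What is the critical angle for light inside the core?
θc = arcsin(n_cladding/n_core) = 80.09°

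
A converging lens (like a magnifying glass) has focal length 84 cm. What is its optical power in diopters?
P = 1/f = 1.19 D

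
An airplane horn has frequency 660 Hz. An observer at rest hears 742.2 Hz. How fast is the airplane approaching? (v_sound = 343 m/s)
v_s = v·(1 − f/f_obs) = 37.99 m/s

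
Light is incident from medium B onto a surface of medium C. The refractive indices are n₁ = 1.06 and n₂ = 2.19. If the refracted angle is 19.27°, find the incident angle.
sin θ₁ = (n₂/n₁)·sin θ₂ → θ₁ = 42.99°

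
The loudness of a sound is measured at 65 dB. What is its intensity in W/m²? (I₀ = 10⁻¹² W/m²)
I = I₀·10^(β/10) = 3.16 × 10⁻⁶ W/m²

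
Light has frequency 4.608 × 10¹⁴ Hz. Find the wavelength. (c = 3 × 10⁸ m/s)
λ = c/f = 651 nm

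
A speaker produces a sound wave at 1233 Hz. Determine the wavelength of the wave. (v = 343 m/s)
λ = v/f = 0.2782 m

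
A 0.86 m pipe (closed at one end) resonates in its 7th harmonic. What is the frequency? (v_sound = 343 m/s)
fₙ = nv/(4L) = 698 Hz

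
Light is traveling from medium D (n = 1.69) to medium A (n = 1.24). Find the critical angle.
θc = arcsin(n₂/n₁) = 47.2°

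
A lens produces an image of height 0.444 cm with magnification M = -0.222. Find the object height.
ho = |hi|/|M| = 2 cm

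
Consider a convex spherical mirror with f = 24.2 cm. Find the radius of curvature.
R = 2|f| = 48.4 cm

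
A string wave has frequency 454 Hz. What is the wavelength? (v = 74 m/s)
λ = v/f = 0.163 m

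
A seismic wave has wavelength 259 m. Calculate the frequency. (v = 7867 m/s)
f = v/λ = 30.37 Hz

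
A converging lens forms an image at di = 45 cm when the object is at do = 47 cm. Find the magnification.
M = −di/do = -0.9574 (inverted image)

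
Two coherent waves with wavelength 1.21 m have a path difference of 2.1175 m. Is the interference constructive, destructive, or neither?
neither (partial) — path difference = 1.75λ, neither a whole number of wavelengths nor an odd multiple of λ/2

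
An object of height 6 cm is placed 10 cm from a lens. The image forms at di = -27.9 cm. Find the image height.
hi = (-di/do) × ho = 16.74 cm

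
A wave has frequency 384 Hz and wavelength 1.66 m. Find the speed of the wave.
v = fλ = 637.4 m/s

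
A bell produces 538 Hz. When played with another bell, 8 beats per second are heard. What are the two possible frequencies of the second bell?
f₂ = 538 ± 8 Hz → 546 Hz or 530 Hz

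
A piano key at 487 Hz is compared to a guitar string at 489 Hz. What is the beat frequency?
2 Hz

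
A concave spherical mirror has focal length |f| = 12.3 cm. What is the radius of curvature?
R = 2|f| = 24.6 cm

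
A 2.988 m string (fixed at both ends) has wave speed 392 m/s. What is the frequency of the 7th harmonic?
fₙ = nv/(2L) = 459.2 Hz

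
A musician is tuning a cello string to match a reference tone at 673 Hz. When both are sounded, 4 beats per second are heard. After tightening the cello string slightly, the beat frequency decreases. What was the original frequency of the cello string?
669 Hz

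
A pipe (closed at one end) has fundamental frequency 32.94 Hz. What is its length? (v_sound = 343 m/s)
L = v/(4f₁) = 2.603 m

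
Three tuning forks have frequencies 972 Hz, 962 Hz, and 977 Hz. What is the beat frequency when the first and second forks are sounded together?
10 Hz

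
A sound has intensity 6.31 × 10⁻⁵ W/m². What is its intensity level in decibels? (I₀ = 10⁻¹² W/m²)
β = 10·log₁₀(I/I₀) = 78 dB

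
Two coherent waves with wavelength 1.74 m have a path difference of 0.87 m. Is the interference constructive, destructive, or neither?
destructive — path difference = 0.5λ, an odd multiple of λ/2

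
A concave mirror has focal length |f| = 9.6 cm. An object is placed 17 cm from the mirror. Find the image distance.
f = +9.6 cm (concave); 1/di = 1/f − 1/do → di = 22.05 cm (real image, in front of mirror)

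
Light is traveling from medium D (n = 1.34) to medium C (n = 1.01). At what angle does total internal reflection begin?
θc = arcsin(n₂/n₁) = 48.91°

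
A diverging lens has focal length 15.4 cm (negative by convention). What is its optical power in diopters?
P = 1/f = -6.494 D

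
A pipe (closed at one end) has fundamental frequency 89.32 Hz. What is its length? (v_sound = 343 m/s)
L = v/(4f₁) = 0.96 m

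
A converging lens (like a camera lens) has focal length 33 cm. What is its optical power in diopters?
P = 1/f = 3.03 D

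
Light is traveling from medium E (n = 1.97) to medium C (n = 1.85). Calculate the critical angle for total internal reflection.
θc = arcsin(n₂/n₁) = 69.9°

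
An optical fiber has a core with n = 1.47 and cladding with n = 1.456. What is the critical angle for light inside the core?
θc = arcsin(n_cladding/n_core) = 82.09°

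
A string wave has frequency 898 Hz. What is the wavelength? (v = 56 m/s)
λ = v/f = 0.06236 m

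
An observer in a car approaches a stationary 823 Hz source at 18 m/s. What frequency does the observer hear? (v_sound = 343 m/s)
f_obs = f·(v + v_o)/v = 866.2 Hz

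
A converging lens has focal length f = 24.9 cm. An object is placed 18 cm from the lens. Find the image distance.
1/di = 1/f − 1/do → di = -64.96 cm (virtual image)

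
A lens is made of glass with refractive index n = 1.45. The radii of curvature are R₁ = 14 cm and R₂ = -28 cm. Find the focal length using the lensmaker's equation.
1/f = (n − 1)(1/R₁ − 1/R₂) → f = 20.74 cm (converging lens)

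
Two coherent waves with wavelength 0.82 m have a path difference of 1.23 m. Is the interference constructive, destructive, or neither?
destructive — path difference = 1.5λ, an odd multiple of λ/2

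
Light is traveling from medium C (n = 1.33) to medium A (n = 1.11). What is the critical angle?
θc = arcsin(n₂/n₁) = 56.57°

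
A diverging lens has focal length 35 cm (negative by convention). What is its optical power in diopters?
P = 1/f = -2.857 D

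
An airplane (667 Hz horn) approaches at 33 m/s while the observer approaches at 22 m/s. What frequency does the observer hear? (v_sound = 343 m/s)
f_obs = f·(v + v_o)/(v − v_s) = 785.3 Hz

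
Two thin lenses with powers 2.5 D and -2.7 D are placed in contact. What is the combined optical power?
P_total = P₁ + P₂ = -0.2 D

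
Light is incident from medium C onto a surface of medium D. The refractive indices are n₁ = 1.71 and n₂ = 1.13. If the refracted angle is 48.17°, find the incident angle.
sin θ₁ = (n₂/n₁)·sin θ₂ → θ₁ = 29.5°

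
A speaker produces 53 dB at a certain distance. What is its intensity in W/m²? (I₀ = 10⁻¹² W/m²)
I = I₀·10^(β/10) = 2.00 × 10⁻⁷ W/m²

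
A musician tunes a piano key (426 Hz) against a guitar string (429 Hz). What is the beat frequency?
3 Hz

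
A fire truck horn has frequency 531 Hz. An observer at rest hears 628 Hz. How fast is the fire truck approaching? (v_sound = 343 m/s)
v_s = v·(1 − f/f_obs) = 52.98 m/s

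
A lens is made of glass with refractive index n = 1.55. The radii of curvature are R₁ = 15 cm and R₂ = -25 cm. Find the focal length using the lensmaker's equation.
1/f = (n − 1)(1/R₁ − 1/R₂) → f = 17.05 cm (converging lens)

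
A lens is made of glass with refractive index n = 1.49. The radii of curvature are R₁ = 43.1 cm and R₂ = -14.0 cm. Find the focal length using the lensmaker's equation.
1/f = (n − 1)(1/R₁ − 1/R₂) → f = 21.57 cm (converging lens)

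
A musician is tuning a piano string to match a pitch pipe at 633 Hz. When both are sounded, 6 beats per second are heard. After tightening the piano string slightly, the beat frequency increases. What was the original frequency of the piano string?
639 Hz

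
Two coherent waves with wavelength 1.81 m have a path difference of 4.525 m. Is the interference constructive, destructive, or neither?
destructive — path difference = 2.5λ, an odd multiple of λ/2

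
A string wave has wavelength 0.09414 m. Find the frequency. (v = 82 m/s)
f = v/λ = 871 Hz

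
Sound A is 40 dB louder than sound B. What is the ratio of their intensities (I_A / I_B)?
I_A/I_B = 10^(Δβ/10) = 10000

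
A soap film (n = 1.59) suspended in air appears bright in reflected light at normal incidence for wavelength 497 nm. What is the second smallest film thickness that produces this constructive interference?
2nt = (m − ½)λ with m = 2 → t = (m − ½)λ/(2n) = 234.4 nm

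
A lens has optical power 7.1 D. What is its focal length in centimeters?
f = 1/P = 14.08 cm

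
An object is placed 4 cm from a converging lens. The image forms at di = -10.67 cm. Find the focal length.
1/f = 1/do + 1/di → f = 6.399 cm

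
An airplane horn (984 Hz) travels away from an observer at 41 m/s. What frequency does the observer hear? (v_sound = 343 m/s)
f_obs = f·v/(v + v_s) = 878.9 Hz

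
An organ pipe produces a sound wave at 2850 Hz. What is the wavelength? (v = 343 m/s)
λ = v/f = 0.1204 m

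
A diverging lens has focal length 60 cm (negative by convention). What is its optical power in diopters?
P = 1/f = -1.667 D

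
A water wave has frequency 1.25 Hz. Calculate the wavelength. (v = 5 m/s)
λ = v/f = 4 m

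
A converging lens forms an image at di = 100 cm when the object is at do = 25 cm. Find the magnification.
M = −di/do = -4 (inverted image)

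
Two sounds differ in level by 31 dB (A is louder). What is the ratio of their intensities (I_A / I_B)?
I_A/I_B = 10^(Δβ/10) = 1259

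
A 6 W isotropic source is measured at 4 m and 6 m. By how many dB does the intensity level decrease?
Δβ = 20·log₁₀(r₂/r₁) = 3.522 dB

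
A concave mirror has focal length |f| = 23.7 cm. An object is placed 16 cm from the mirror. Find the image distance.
f = +23.7 cm (concave); 1/di = 1/f − 1/do → di = -49.25 cm (virtual image, behind mirror)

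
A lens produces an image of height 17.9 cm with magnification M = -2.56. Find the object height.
ho = |hi|/|M| = 6.992 cm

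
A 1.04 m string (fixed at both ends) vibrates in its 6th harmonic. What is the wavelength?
λₙ = 2L/n = 0.3467 m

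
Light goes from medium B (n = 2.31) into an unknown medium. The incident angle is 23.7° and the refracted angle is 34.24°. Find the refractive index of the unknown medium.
n₂ = n₁·sin θ₁ / sin θ₂ = 1.65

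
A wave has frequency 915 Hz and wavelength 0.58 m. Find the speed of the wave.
v = fλ = 530.7 m/s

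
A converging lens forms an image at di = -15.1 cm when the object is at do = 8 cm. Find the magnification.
M = −di/do = 1.887 (upright image)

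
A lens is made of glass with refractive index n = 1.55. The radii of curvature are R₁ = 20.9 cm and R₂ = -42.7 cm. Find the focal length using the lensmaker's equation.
1/f = (n − 1)(1/R₁ − 1/R₂) → f = 25.51 cm (converging lens)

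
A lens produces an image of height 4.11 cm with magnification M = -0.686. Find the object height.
ho = |hi|/|M| = 5.991 cm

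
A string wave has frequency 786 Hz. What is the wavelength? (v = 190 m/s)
λ = v/f = 0.2417 m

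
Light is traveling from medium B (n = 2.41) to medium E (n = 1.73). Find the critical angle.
θc = arcsin(n₂/n₁) = 45.88°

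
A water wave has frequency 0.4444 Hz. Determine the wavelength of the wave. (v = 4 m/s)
λ = v/f = 9.001 m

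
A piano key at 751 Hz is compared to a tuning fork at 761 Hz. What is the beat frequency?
10 Hz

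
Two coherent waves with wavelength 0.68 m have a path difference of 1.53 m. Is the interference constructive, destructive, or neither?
neither (partial) — path difference = 2.25λ, neither a whole number of wavelengths nor an odd multiple of λ/2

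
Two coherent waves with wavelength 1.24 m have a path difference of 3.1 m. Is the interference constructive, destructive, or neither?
destructive — path difference = 2.5λ, an odd multiple of λ/2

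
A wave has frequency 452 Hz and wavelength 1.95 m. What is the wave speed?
v = fλ = 881.4 m/s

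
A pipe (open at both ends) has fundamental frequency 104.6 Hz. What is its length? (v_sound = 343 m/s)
L = v/(2f₁) = 1.64 m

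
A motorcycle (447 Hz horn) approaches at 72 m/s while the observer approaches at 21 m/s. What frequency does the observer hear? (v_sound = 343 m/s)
f_obs = f·(v + v_o)/(v − v_s) = 600.4 Hz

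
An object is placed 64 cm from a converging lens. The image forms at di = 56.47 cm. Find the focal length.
1/f = 1/do + 1/di → f = 30 cm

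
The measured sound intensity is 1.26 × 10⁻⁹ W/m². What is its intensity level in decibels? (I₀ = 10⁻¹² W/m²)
β = 10·log₁₀(I/I₀) = 31 dB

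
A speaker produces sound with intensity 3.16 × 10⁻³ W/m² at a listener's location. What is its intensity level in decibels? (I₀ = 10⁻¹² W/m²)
β = 10·log₁₀(I/I₀) = 95 dB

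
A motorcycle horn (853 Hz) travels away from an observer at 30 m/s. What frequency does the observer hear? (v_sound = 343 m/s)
f_obs = f·v/(v + v_s) = 784.4 Hz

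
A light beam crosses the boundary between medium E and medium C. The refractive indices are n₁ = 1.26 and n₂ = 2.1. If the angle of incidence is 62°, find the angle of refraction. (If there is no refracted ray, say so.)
sin θ₂ = (n₁/n₂)·sin θ₁ = 0.5298 → θ₂ = 31.99°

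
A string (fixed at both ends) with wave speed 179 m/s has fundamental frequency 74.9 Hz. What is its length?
L = v/(2f₁) = 1.195 m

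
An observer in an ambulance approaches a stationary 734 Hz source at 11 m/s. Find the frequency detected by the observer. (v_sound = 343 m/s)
f_obs = f·(v + v_o)/v = 757.5 Hz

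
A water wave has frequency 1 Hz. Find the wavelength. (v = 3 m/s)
λ = v/f = 3 m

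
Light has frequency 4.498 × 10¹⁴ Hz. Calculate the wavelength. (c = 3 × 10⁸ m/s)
λ = c/f = 667 nm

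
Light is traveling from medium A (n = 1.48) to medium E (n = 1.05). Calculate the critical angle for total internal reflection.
θc = arcsin(n₂/n₁) = 45.19°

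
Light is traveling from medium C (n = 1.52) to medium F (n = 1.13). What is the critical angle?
θc = arcsin(n₂/n₁) = 48.02°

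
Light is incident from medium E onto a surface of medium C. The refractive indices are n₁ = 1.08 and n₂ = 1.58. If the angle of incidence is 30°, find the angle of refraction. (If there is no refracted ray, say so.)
sin θ₂ = (n₁/n₂)·sin θ₁ = 0.3418 → θ₂ = 19.98°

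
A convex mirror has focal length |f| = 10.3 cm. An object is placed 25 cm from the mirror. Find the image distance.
f = −10.3 cm (convex); 1/di = 1/f − 1/do → di = -7.295 cm (virtual image, behind mirror)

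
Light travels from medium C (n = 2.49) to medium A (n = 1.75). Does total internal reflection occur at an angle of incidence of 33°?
θc = arcsin(n₂/n₁) = 44.65°; 33° < θc, so no — the ray refracts.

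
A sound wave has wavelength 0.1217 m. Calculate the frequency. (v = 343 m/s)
f = v/λ = 2818 Hz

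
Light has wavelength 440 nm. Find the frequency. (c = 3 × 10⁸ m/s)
f = c/λ = 6.818 × 10¹⁴ Hz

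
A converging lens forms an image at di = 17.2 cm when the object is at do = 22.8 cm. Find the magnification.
M = −di/do = -0.7544 (inverted image)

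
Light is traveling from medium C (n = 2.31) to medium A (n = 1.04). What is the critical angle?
θc = arcsin(n₂/n₁) = 26.76°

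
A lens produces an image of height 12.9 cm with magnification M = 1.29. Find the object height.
ho = |hi|/|M| = 10 cm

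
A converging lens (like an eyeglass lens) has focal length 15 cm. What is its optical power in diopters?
P = 1/f = 6.667 D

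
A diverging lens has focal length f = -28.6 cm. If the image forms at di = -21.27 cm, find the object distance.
1/do = 1/f − 1/di → do = 82.99 cm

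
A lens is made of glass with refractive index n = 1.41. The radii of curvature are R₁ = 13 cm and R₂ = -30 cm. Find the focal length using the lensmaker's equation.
1/f = (n − 1)(1/R₁ − 1/R₂) → f = 22.12 cm (converging lens)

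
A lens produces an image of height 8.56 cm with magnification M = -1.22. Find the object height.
ho = |hi|/|M| = 7.016 cm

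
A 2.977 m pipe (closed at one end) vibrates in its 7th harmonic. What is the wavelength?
λₙ = 4L/n = 1.701 m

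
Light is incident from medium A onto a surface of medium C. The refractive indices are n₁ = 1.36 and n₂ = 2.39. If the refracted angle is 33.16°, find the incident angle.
sin θ₁ = (n₂/n₁)·sin θ₂ → θ₁ = 73.99°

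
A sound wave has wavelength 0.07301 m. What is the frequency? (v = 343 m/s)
f = v/λ = 4698 Hz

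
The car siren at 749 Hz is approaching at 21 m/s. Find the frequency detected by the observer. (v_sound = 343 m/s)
f_obs = f·v/(v − v_s) = 797.8 Hz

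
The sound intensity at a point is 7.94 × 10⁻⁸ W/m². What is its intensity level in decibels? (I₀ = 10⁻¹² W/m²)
β = 10·log₁₀(I/I₀) = 49 dB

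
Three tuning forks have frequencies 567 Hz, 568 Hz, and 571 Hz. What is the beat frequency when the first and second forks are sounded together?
1 Hz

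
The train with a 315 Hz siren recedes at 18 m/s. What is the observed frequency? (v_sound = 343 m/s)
f_obs = f·v/(v + v_s) = 299.3 Hz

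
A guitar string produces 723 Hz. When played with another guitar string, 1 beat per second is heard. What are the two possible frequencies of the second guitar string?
f₂ = 723 ± 1 Hz → 724 Hz or 722 Hz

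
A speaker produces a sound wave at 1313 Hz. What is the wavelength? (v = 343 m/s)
λ = v/f = 0.2612 m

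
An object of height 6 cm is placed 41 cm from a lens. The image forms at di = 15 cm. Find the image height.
hi = (-di/do) × ho = -2.195 cm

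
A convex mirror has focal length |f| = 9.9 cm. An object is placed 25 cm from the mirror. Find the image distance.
f = −9.9 cm (convex); 1/di = 1/f − 1/do → di = -7.092 cm (virtual image, behind mirror)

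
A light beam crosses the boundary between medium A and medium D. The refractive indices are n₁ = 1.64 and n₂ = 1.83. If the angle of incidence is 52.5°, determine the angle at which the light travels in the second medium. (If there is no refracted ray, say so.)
sin θ₂ = (n₁/n₂)·sin θ₁ = 0.711 → θ₂ = 45.31°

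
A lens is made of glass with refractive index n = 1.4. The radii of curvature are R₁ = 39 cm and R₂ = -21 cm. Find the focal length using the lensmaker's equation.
1/f = (n − 1)(1/R₁ − 1/R₂) → f = 34.13 cm (converging lens)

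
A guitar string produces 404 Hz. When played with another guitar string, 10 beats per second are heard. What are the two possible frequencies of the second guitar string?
f₂ = 404 ± 10 Hz → 414 Hz or 394 Hz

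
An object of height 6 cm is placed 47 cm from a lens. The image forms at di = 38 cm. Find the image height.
hi = (-di/do) × ho = -4.851 cm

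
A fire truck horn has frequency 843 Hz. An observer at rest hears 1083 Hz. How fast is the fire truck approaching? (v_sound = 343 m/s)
v_s = v·(1 − f/f_obs) = 76.01 m/s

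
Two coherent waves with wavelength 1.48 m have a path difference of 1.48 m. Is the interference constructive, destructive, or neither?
constructive — path difference = 1λ, a whole number of wavelengths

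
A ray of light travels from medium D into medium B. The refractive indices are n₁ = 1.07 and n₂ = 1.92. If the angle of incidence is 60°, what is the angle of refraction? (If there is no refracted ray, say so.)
sin θ₂ = (n₁/n₂)·sin θ₁ = 0.4826 → θ₂ = 28.86°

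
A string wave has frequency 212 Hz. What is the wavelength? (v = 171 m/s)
λ = v/f = 0.8066 m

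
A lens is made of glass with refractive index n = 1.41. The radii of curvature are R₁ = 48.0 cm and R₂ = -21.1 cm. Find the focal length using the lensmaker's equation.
1/f = (n − 1)(1/R₁ − 1/R₂) → f = 35.75 cm (converging lens)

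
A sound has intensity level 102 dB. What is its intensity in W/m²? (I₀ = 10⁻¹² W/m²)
I = I₀·10^(β/10) = 1.58 × 10⁻² W/m²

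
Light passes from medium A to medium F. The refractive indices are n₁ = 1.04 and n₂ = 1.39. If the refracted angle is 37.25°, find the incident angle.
sin θ₁ = (n₂/n₁)·sin θ₂ → θ₁ = 54°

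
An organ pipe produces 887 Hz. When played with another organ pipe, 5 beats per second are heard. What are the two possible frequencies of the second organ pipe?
f₂ = 887 ± 5 Hz → 892 Hz or 882 Hz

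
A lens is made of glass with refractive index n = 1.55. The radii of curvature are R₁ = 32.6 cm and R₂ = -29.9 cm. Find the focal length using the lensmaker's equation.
1/f = (n − 1)(1/R₁ − 1/R₂) → f = 28.36 cm (converging lens)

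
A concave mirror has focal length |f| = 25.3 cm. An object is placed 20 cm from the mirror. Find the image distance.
f = +25.3 cm (concave); 1/di = 1/f − 1/do → di = -95.47 cm (virtual image, behind mirror)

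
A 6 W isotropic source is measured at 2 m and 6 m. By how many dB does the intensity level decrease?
Δβ = 20·log₁₀(r₂/r₁) = 9.542 dB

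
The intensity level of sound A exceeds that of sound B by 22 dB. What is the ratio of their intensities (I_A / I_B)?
I_A/I_B = 10^(Δβ/10) = 158.5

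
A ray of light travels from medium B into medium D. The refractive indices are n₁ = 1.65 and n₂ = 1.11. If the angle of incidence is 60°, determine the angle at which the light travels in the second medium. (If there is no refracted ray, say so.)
sin θ₂ = (n₁/n₂)·sin θ₁ = 1.287 > 1, so there is no refracted ray — the light undergoes total internal reflection.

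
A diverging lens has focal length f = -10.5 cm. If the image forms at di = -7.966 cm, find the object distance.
1/do = 1/f − 1/di → do = 33.01 cm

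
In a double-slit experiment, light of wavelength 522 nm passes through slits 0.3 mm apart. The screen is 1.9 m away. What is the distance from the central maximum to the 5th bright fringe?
y = mλL/d = 16.53 mm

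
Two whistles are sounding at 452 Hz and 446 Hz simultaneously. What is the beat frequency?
6 Hz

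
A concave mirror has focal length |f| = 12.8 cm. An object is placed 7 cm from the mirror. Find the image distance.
f = +12.8 cm (concave); 1/di = 1/f − 1/do → di = -15.45 cm (virtual image, behind mirror)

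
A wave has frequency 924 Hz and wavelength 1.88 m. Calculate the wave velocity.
v = fλ = 1737 m/s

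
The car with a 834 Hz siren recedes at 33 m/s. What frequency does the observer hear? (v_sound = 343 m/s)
f_obs = f·v/(v + v_s) = 760.8 Hz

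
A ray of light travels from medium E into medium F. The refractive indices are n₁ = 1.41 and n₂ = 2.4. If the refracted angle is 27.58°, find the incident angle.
sin θ₁ = (n₂/n₁)·sin θ₂ → θ₁ = 52°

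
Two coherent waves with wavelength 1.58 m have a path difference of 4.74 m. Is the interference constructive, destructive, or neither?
constructive — path difference = 3λ, a whole number of wavelengths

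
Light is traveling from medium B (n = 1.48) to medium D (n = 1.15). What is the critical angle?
θc = arcsin(n₂/n₁) = 50.99°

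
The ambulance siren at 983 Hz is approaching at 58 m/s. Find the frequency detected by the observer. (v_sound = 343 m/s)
f_obs = f·v/(v − v_s) = 1183 Hz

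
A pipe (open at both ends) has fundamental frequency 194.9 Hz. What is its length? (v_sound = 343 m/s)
L = v/(2f₁) = 0.8799 m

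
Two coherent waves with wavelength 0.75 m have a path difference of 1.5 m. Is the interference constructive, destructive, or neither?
constructive — path difference = 2λ, a whole number of wavelengths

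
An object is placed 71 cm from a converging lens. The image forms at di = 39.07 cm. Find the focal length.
1/f = 1/do + 1/di → f = 25.2 cm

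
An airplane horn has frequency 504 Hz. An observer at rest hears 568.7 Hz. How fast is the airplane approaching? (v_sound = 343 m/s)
v_s = v·(1 − f/f_obs) = 39.02 m/s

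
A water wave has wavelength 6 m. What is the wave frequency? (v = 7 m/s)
f = v/λ = 1.167 Hz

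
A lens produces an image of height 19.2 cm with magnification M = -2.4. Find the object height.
ho = |hi|/|M| = 8 cm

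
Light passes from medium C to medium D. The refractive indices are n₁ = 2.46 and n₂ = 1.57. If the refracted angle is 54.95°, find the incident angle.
sin θ₁ = (n₂/n₁)·sin θ₂ → θ₁ = 31.5°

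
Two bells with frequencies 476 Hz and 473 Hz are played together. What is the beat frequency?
3 Hz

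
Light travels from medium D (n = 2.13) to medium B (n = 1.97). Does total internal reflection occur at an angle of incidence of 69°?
θc = arcsin(n₂/n₁) = 67.65°; 69° > θc, so yes — total internal reflection.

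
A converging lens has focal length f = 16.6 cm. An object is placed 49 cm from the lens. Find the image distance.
1/di = 1/f − 1/do → di = 25.1 cm (real image)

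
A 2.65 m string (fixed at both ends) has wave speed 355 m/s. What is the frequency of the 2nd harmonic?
fₙ = nv/(2L) = 134 Hz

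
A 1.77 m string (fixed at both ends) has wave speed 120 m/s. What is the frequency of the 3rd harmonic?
fₙ = nv/(2L) = 101.7 Hz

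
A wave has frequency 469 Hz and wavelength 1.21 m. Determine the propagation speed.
v = fλ = 567.5 m/s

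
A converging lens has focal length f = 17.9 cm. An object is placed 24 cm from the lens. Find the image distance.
1/di = 1/f − 1/do → di = 70.43 cm (real image)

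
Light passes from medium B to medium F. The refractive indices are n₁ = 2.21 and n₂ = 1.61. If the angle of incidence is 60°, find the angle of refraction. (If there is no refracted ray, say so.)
sin θ₂ = (n₁/n₂)·sin θ₁ = 1.189 > 1, so there is no refracted ray — the light undergoes total internal reflection.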